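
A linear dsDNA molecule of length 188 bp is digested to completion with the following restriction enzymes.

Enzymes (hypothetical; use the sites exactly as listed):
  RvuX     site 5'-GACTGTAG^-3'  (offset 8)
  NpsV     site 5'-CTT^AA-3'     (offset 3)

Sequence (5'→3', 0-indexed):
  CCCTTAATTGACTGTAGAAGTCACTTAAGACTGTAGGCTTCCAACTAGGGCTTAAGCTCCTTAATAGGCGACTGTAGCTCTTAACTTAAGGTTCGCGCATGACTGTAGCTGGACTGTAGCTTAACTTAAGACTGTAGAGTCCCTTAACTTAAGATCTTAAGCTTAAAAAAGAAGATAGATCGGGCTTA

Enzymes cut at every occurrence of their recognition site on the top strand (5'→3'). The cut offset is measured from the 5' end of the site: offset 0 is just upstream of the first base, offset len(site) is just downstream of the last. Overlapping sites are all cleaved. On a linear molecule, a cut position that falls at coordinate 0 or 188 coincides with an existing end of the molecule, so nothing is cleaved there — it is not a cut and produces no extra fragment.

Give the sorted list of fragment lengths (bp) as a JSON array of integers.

Site scan:
  RvuX (GACTGTAG, off=8): starts [9, 28, 69, 100, 111, 129] → cuts [17, 36, 77, 108, 119, 137]
  NpsV (CTTAA, off=3): starts [2, 23, 50, 59, 79, 84, 119, 124, 142, 147, 155, 161] → cuts [5, 26, 53, 62, 82, 87, 122, 127, 145, 150, 158, 164]

All cut coordinates (distinct, sorted): [5, 17, 26, 36, 53, 62, 77, 82, 87, 108, 119, 122, 127, 137, 145, 150, 158, 164]

Fragments:
  [0,5): 5 bp
  [5,17): 12 bp
  [17,26): 9 bp
  [26,36): 10 bp
  [36,53): 17 bp
  [53,62): 9 bp
  [62,77): 15 bp
  [77,82): 5 bp
  [82,87): 5 bp
  [87,108): 21 bp
  [108,119): 11 bp
  [119,122): 3 bp
  [122,127): 5 bp
  [127,137): 10 bp
  [137,145): 8 bp
  [145,150): 5 bp
  [150,158): 8 bp
  [158,164): 6 bp
  [164,188): 24 bp

[3,5,5,5,5,5,6,8,8,9,9,10,10,11,12,15,17,21,24]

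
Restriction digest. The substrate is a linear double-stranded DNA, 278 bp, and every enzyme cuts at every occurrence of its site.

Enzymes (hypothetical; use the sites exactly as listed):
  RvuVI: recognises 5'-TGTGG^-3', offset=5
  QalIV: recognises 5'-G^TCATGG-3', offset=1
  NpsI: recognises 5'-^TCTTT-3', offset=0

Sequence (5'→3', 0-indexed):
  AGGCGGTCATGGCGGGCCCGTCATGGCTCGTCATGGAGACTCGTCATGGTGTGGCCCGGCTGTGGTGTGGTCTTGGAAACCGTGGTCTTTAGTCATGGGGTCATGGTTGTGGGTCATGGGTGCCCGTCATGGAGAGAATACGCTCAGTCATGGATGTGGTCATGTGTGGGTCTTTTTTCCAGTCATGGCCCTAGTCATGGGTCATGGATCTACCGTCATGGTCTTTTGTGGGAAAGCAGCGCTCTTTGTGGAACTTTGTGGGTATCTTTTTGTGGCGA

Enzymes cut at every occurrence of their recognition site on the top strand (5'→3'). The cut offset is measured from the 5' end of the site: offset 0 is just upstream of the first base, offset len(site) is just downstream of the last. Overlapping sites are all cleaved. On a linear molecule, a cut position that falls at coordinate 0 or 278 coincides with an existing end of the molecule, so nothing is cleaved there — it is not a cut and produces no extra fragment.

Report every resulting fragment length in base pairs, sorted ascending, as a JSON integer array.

[1,1,3,3,5,6,6,7,7,8,9,10,10,10,10,11,11,11,11,12,12,12,12,13,13,14,14,15,21]

Scan for sites:
  RvuVI (TGTGG, off=5): starts [49, 60, 65, 107, 154, 164, 226, 246, 256, 270] → cuts [54, 65, 70, 112, 159, 169, 231, 251, 261, 275]
  QalIV (GTCATGG, off=1): starts [5, 19, 29, 42, 91, 99, 112, 125, 146, 181, 193, 200, 214] → cuts [6, 20, 30, 43, 92, 100, 113, 126, 147, 182, 194, 201, 215]
  NpsI (TCTTT, off=0): starts [85, 170, 221, 242, 264] → cuts [85, 170, 221, 242, 264]

All cut coordinates (distinct, sorted): [6, 20, 30, 43, 54, 65, 70, 85, 92, 100, 112, 113, 126, 147, 159, 169, 170, 182, 194, 201, 215, 221, 231, 242, 251, 261, 264, 275]

Fragment lengths:
  [0,6): 6 bp
  [6,20): 14 bp
  [20,30): 10 bp
  [30,43): 13 bp
  [43,54): 11 bp
  [54,65): 11 bp
  [65,70): 5 bp
  [70,85): 15 bp
  [85,92): 7 bp
  [92,100): 8 bp
  [100,112): 12 bp
  [112,113): 1 bp
  [113,126): 13 bp
  [126,147): 21 bp
  [147,159): 12 bp
  [159,169): 10 bp
  [169,170): 1 bp
  [170,182): 12 bp
  [182,194): 12 bp
  [194,201): 7 bp
  [201,215): 14 bp
  [215,221): 6 bp
  [221,231): 10 bp
  [231,242): 11 bp
  [242,251): 9 bp
  [251,261): 10 bp
  [261,264): 3 bp
  [264,275): 11 bp
  [275,278): 3 bp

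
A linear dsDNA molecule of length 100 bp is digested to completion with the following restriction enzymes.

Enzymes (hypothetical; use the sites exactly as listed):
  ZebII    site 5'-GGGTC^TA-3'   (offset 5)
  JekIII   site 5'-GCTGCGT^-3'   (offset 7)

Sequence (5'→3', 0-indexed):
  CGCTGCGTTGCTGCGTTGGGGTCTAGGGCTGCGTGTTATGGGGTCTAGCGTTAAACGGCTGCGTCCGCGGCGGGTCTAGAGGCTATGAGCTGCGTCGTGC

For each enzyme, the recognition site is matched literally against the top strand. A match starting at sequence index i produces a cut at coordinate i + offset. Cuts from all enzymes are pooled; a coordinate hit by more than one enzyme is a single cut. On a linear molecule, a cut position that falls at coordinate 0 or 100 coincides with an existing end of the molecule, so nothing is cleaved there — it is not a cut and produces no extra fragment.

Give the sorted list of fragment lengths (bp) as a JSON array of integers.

Site scan:
  ZebII (GGGTCTA, off=5): starts [18, 40, 71] → cuts [23, 45, 76]
  JekIII (GCTGCGT, off=7): starts [1, 9, 27, 57, 88] → cuts [8, 16, 34, 64, 95]

Pooled cuts: [8, 16, 23, 34, 45, 64, 76, 95]

Fragments:
  [0,8): 8 bp
  [8,16): 8 bp
  [16,23): 7 bp
  [23,34): 11 bp
  [34,45): 11 bp
  [45,64): 19 bp
  [64,76): 12 bp
  [76,95): 19 bp
  [95,100): 5 bp

[5,7,8,8,11,11,12,19,19]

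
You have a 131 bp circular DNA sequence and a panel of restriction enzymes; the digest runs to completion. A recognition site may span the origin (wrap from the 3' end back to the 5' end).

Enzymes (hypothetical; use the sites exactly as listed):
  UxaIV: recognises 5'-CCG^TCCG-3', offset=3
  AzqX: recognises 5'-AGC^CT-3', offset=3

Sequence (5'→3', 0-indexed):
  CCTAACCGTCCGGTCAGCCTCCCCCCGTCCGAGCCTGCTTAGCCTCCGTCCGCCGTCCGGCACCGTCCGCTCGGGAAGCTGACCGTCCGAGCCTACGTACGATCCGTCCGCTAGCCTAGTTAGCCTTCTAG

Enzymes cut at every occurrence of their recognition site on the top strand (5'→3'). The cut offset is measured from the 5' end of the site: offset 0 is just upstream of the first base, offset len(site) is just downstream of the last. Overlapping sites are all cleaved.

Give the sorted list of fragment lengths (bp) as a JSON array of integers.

Site scan:
  UxaIV (CCGTCCG, off=3): starts [5, 24, 45, 52, 62, 82, 103] → cuts [8, 27, 48, 55, 65, 85, 106]
  AzqX (AGCCT, off=3): starts [15, 31, 40, 89, 112, 121, 129] → cuts [1, 18, 34, 43, 92, 115, 124]

Pooled cuts: [1, 8, 18, 27, 34, 43, 48, 55, 65, 85, 92, 106, 115, 124]

Fragments:
  1→8: 7 bp
  8→18: 10 bp
  18→27: 9 bp
  27→34: 7 bp
  34→43: 9 bp
  43→48: 5 bp
  48→55: 7 bp
  55→65: 10 bp
  65→85: 20 bp
  85→92: 7 bp
  92→106: 14 bp
  106→115: 9 bp
  115→124: 9 bp
  124→1 (wrap): 131-124+1 = 8 bp

[5,7,7,7,7,8,9,9,9,9,10,10,14,20]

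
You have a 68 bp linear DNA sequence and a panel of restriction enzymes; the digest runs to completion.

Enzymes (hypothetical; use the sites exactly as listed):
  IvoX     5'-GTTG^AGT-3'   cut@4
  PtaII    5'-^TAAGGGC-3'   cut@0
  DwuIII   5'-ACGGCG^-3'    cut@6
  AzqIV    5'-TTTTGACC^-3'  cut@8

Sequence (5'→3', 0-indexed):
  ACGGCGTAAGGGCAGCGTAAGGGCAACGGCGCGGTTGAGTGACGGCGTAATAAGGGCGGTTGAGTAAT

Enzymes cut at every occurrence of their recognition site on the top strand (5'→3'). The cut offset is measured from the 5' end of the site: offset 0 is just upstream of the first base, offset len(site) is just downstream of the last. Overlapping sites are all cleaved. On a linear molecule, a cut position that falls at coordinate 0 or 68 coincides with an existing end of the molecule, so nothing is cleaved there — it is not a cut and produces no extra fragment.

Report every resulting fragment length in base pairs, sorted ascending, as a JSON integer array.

[3,6,6,6,10,11,12,14]

Per-enzyme occurrences:
  IvoX (GTTGAGT, off=4): starts [33, 58] → cuts [37, 62]
  PtaII (TAAGGGC, off=0): starts [6, 17, 50] → cuts [6, 17, 50]
  DwuIII (ACGGCG, off=6): starts [0, 25, 41] → cuts [6, 31, 47]
  AzqIV (TTTTGACC, off=8): no sites

All cut coordinates (distinct, sorted): [6, 17, 31, 37, 47, 50, 62]

Fragment lengths:
  [0,6): 6 bp
  [6,17): 11 bp
  [17,31): 14 bp
  [31,37): 6 bp
  [37,47): 10 bp
  [47,50): 3 bp
  [50,62): 12 bp
  [62,68): 6 bp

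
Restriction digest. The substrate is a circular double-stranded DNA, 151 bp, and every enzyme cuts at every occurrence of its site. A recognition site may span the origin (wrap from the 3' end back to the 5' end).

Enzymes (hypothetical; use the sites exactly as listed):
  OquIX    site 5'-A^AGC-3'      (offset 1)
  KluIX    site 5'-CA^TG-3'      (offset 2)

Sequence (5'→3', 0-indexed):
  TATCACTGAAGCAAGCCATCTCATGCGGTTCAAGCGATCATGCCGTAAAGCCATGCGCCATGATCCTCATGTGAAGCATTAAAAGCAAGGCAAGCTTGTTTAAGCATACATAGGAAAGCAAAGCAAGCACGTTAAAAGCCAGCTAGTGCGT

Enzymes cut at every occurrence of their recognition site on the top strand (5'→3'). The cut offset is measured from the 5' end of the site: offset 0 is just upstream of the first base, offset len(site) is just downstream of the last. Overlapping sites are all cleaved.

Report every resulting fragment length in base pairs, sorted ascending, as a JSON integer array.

Site scan:
  OquIX (AAGC, off=1): starts [8, 12, 31, 47, 73, 82, 91, 101, 115, 120, 124, 135] → cuts [9, 13, 32, 48, 74, 83, 92, 102, 116, 121, 125, 136]
  KluIX (CATG, off=2): starts [21, 38, 51, 58, 67] → cuts [23, 40, 53, 60, 69]

All cut coordinates (distinct, sorted): [9, 13, 23, 32, 40, 48, 53, 60, 69, 74, 83, 92, 102, 116, 121, 125, 136]

Fragments:
  9→13: 4 bp
  13→23: 10 bp
  23→32: 9 bp
  32→40: 8 bp
  40→48: 8 bp
  48→53: 5 bp
  53→60: 7 bp
  60→69: 9 bp
  69→74: 5 bp
  74→83: 9 bp
  83→92: 9 bp
  92→102: 10 bp
  102→116: 14 bp
  116→121: 5 bp
  121→125: 4 bp
  125→136: 11 bp
  136→9 (wrap): 151-136+9 = 24 bp

[4,4,5,5,5,7,8,8,9,9,9,9,10,10,11,14,24]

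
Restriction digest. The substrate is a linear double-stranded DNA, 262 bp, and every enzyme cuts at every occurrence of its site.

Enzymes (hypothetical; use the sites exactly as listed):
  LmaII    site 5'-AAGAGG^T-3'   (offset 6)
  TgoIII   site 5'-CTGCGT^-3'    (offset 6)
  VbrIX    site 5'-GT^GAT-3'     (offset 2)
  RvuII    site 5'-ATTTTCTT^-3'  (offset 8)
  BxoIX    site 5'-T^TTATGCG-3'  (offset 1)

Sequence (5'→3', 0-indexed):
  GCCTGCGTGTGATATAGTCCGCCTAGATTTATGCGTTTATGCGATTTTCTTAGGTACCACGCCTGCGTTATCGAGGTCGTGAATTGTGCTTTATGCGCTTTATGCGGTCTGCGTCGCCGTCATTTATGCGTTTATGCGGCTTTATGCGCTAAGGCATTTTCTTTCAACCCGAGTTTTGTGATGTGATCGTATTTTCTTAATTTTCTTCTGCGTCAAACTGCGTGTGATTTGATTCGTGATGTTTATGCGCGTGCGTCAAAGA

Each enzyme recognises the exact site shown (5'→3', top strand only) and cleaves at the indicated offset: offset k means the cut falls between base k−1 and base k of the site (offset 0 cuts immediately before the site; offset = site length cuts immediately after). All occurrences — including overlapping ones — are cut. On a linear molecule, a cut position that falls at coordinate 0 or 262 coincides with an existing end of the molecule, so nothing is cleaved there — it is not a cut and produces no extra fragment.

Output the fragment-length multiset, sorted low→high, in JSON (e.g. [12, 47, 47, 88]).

[2,2,5,5,6,8,8,8,9,9,9,10,10,12,14,15,15,16,17,18,20,22,22]

Per-enzyme occurrences:
  LmaII (AAGAGGT, off=6): no sites
  TgoIII (CTGCGT, off=6): starts [2, 62, 108, 207, 217] → cuts [8, 68, 114, 213, 223]
  VbrIX (GTGAT, off=2): starts [8, 177, 182, 223, 235] → cuts [10, 179, 184, 225, 237]
  RvuII (ATTTTCTT, off=8): starts [43, 155, 190, 199] → cuts [51, 163, 198, 207]
  BxoIX (TTTATGCG, off=1): starts [27, 35, 89, 98, 122, 130, 140, 241] → cuts [28, 36, 90, 99, 123, 131, 141, 242]

Pooled cuts: [8, 10, 28, 36, 51, 68, 90, 99, 114, 123, 131, 141, 163, 179, 184, 198, 207, 213, 223, 225, 237, 242]

Fragment lengths:
  [0,8): 8 bp
  [8,10): 2 bp
  [10,28): 18 bp
  [28,36): 8 bp
  [36,51): 15 bp
  [51,68): 17 bp
  [68,90): 22 bp
  [90,99): 9 bp
  [99,114): 15 bp
  [114,123): 9 bp
  [123,131): 8 bp
  [131,141): 10 bp
  [141,163): 22 bp
  [163,179): 16 bp
  [179,184): 5 bp
  [184,198): 14 bp
  [198,207): 9 bp
  [207,213): 6 bp
  [213,223): 10 bp
  [223,225): 2 bp
  [225,237): 12 bp
  [237,242): 5 bp
  [242,262): 20 bp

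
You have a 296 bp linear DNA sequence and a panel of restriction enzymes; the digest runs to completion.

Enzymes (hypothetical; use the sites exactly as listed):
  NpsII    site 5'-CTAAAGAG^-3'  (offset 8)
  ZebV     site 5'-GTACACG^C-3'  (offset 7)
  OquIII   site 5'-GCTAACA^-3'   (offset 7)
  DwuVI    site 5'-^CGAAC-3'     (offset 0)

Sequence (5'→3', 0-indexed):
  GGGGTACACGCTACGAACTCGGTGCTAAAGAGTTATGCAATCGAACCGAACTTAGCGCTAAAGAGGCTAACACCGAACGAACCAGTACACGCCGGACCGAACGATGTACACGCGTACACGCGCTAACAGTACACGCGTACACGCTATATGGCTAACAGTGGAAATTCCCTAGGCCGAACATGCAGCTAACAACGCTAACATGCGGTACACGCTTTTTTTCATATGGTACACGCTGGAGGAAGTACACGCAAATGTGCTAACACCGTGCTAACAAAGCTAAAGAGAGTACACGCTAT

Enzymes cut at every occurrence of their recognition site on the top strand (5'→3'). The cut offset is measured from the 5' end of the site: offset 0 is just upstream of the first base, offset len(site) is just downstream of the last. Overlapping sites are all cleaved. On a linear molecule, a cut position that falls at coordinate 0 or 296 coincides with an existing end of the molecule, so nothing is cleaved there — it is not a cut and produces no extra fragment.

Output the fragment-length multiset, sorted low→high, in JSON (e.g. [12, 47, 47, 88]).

Scan for sites:
  NpsII (CTAAAGAG, off=8): starts [24, 57, 276] → cuts [32, 65, 284]
  ZebV (GTACACGC, off=7): starts [3, 84, 105, 113, 128, 136, 204, 225, 241, 285] → cuts [10, 91, 112, 120, 135, 143, 211, 232, 248, 292]
  OquIII (GCTAACA, off=7): starts [65, 121, 150, 184, 193, 255, 266] → cuts [72, 128, 157, 191, 200, 262, 273]
  DwuVI (CGAAC, off=0): starts [13, 41, 46, 73, 77, 97, 174] → cuts [13, 41, 46, 73, 77, 97, 174]

Pooled cuts: [10, 13, 32, 41, 46, 65, 72, 73, 77, 91, 97, 112, 120, 128, 135, 143, 157, 174, 191, 200, 211, 232, 248, 262, 273, 284, 292]

Fragments:
  [0,10): 10 bp
  [10,13): 3 bp
  [13,32): 19 bp
  [32,41): 9 bp
  [41,46): 5 bp
  [46,65): 19 bp
  [65,72): 7 bp
  [72,73): 1 bp
  [73,77): 4 bp
  [77,91): 14 bp
  [91,97): 6 bp
  [97,112): 15 bp
  [112,120): 8 bp
  [120,128): 8 bp
  [128,135): 7 bp
  [135,143): 8 bp
  [143,157): 14 bp
  [157,174): 17 bp
  [174,191): 17 bp
  [191,200): 9 bp
  [200,211): 11 bp
  [211,232): 21 bp
  [232,248): 16 bp
  [248,262): 14 bp
  [262,273): 11 bp
  [273,284): 11 bp
  [284,292): 8 bp
  [292,296): 4 bp

[1,3,4,4,5,6,7,7,8,8,8,8,9,9,10,11,11,11,14,14,14,15,16,17,17,19,19,21]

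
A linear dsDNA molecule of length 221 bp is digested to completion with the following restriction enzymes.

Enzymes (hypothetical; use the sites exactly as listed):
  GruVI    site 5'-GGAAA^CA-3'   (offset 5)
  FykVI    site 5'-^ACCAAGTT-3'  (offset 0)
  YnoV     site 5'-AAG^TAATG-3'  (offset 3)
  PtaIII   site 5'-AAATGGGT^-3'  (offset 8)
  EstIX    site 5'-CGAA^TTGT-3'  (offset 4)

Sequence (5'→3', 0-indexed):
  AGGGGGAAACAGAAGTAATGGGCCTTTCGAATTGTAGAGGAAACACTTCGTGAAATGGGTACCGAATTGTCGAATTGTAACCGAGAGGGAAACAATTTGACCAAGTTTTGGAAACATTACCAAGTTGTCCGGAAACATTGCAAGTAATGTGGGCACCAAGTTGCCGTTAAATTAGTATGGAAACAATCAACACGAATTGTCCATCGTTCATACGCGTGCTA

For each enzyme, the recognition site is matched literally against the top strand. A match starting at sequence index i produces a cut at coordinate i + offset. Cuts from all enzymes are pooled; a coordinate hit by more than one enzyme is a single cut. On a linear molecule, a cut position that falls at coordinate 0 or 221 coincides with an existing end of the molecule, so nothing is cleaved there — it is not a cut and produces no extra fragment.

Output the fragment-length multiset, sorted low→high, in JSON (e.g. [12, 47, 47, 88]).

[4,6,6,7,8,9,9,10,12,13,15,16,17,17,18,25,29]

Scan for sites:
  GruVI (GGAAACA, off=5): starts [4, 38, 87, 109, 130, 178] → cuts [9, 43, 92, 114, 135, 183]
  FykVI (ACCAAGTT, off=0): starts [99, 118, 154] → cuts [99, 118, 154]
  YnoV (AAGTAATG, off=3): starts [12, 141] → cuts [15, 144]
  PtaIII (AAATGGGT, off=8): starts [52] → cuts [60]
  EstIX (CGAATTGT, off=4): starts [27, 62, 70, 192] → cuts [31, 66, 74, 196]

All cut coordinates (distinct, sorted): [9, 15, 31, 43, 60, 66, 74, 92, 99, 114, 118, 135, 144, 154, 183, 196]

Fragment lengths:
  [0,9): 9 bp
  [9,15): 6 bp
  [15,31): 16 bp
  [31,43): 12 bp
  [43,60): 17 bp
  [60,66): 6 bp
  [66,74): 8 bp
  [74,92): 18 bp
  [92,99): 7 bp
  [99,114): 15 bp
  [114,118): 4 bp
  [118,135): 17 bp
  [135,144): 9 bp
  [144,154): 10 bp
  [154,183): 29 bp
  [183,196): 13 bp
  [196,221): 25 bp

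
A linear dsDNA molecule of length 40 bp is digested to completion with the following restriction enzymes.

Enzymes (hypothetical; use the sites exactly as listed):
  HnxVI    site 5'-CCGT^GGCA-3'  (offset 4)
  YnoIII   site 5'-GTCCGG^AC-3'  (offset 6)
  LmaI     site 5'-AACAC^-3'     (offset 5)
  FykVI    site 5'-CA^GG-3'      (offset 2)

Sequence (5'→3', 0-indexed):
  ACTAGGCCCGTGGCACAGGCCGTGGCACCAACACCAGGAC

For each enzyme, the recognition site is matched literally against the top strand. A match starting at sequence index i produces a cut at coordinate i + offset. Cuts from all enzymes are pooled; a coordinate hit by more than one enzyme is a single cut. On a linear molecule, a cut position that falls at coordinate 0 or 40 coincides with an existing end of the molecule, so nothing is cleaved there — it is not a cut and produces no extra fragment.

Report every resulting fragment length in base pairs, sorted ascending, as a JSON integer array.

Per-enzyme occurrences:
  HnxVI (CCGTGGCA, off=4): starts [7, 19] → cuts [11, 23]
  YnoIII (GTCCGGAC, off=6): no sites
  LmaI (AACAC, off=5): starts [29] → cuts [34]
  FykVI (CAGG, off=2): starts [15, 34] → cuts [17, 36]

Pooled cuts: [11, 17, 23, 34, 36]

Fragments:
  [0,11): 11 bp
  [11,17): 6 bp
  [17,23): 6 bp
  [23,34): 11 bp
  [34,36): 2 bp
  [36,40): 4 bp

[2,4,6,6,11,11]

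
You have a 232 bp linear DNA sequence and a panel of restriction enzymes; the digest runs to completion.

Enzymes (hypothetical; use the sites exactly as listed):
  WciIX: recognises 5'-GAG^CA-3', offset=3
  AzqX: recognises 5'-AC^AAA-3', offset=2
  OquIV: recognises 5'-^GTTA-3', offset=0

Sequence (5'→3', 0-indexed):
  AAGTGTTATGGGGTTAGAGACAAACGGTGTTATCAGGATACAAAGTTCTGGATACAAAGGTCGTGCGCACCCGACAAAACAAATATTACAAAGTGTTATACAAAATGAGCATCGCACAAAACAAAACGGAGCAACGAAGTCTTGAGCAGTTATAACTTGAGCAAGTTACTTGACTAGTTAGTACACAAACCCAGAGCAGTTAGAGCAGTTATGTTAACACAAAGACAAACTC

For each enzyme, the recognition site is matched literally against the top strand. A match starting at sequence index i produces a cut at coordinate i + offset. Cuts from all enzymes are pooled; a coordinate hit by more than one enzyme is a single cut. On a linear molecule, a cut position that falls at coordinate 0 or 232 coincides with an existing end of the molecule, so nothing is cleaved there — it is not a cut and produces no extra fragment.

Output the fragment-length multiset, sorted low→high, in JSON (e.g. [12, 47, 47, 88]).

Site scan:
  WciIX (GAGCA, off=3): starts [106, 128, 143, 158, 193, 202] → cuts [109, 131, 146, 161, 196, 205]
  AzqX (ACAAA, off=2): starts [19, 39, 53, 73, 78, 87, 99, 115, 120, 184, 218, 224] → cuts [21, 41, 55, 75, 80, 89, 101, 117, 122, 186, 220, 226]
  OquIV (GTTA, off=0): starts [4, 12, 28, 94, 148, 164, 176, 198, 207, 212] → cuts [4, 12, 28, 94, 148, 164, 176, 198, 207, 212]

All cut coordinates (distinct, sorted): [4, 12, 21, 28, 41, 55, 75, 80, 89, 94, 101, 109, 117, 122, 131, 146, 148, 161, 164, 176, 186, 196, 198, 205, 207, 212, 220, 226]

Fragment lengths:
  [0,4): 4 bp
  [4,12): 8 bp
  [12,21): 9 bp
  [21,28): 7 bp
  [28,41): 13 bp
  [41,55): 14 bp
  [55,75): 20 bp
  [75,80): 5 bp
  [80,89): 9 bp
  [89,94): 5 bp
  [94,101): 7 bp
  [101,109): 8 bp
  [109,117): 8 bp
  [117,122): 5 bp
  [122,131): 9 bp
  [131,146): 15 bp
  [146,148): 2 bp
  [148,161): 13 bp
  [161,164): 3 bp
  [164,176): 12 bp
  [176,186): 10 bp
  [186,196): 10 bp
  [196,198): 2 bp
  [198,205): 7 bp
  [205,207): 2 bp
  [207,212): 5 bp
  [212,220): 8 bp
  [220,226): 6 bp
  [226,232): 6 bp

[2,2,2,3,4,5,5,5,5,6,6,7,7,7,8,8,8,8,9,9,9,10,10,12,13,13,14,15,20]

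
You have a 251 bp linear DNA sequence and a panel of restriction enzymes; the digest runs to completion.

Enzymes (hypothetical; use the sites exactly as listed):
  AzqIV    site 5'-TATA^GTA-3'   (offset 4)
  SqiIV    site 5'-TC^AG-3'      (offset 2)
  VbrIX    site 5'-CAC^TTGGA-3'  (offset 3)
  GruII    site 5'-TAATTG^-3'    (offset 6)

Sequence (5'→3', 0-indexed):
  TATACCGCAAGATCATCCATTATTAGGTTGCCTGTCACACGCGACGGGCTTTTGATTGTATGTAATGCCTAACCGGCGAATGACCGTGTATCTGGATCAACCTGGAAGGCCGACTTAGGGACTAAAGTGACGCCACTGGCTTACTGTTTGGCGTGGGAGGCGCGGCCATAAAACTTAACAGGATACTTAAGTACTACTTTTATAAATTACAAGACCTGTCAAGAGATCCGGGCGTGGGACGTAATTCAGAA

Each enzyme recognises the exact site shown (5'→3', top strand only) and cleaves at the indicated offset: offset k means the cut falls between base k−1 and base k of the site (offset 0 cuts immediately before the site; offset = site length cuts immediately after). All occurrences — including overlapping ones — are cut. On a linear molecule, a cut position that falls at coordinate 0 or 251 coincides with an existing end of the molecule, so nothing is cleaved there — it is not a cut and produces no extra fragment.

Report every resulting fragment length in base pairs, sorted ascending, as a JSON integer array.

[4,247]

Site scan:
  AzqIV (TATAGTA, off=4): no sites
  SqiIV (TCAG, off=2): starts [245] → cuts [247]
  VbrIX (CACTTGGA, off=3): no sites
  GruII (TAATTG, off=6): no sites

Pooled cuts: [247]

Fragment lengths:
  [0,247): 247 bp
  [247,251): 4 bp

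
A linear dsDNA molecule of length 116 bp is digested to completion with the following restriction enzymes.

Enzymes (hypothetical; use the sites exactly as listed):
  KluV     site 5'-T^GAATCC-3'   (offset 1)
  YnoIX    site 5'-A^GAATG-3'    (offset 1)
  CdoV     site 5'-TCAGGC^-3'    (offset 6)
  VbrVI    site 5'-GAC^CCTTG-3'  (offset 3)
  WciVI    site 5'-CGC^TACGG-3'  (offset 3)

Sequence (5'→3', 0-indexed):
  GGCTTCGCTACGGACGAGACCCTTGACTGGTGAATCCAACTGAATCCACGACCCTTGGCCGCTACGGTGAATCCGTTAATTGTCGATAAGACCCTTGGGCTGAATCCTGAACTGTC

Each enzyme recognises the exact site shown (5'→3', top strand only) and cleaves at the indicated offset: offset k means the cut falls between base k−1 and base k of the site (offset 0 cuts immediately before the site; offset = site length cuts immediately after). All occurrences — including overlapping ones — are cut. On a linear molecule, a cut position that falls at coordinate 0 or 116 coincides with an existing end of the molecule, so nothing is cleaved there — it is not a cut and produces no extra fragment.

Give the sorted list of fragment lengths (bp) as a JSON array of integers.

[6,8,9,10,10,11,11,12,15,24]

Site scan:
  KluV TGAATCC/1: at [30, 40, 67, 100] ⇒ [31, 41, 68, 101]
  YnoIX (AGAATG, off=1): no sites
  CdoV (TCAGGC, off=6): no sites
  VbrVI GACCCTTG/3: at [17, 49, 89] ⇒ [20, 52, 92]
  WciVI CGCTACGG/3: at [5, 59] ⇒ [8, 62]

All cut coordinates (distinct, sorted): [8, 20, 31, 41, 52, 62, 68, 92, 101]

Fragments:
  [0,8): 8 bp
  [8,20): 12 bp
  [20,31): 11 bp
  [31,41): 10 bp
  [41,52): 11 bp
  [52,62): 10 bp
  [62,68): 6 bp
  [68,92): 24 bp
  [92,101): 9 bp
  [101,116): 15 bp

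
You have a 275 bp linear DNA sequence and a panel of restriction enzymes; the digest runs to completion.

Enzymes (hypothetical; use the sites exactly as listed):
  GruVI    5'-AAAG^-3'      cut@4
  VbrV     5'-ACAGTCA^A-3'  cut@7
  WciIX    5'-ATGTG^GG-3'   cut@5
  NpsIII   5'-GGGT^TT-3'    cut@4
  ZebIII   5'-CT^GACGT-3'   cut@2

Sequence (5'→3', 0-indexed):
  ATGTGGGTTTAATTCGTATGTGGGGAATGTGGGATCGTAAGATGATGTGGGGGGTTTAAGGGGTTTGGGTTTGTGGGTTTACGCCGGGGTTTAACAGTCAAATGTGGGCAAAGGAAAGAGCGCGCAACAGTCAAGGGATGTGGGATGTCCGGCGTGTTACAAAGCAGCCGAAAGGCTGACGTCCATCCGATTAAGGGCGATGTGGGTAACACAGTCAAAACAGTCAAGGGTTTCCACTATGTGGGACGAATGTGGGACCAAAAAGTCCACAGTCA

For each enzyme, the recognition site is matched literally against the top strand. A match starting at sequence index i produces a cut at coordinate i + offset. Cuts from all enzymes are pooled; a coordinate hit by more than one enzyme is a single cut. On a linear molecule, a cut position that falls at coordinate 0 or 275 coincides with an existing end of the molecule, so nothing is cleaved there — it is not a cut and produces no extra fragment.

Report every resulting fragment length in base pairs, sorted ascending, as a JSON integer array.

[3,3,5,5,5,6,6,6,7,8,9,9,9,9,10,10,10,11,11,12,12,13,14,15,18,22,27]

Scan for sites:
  GruVI AAAG/4: at [109, 114, 160, 170, 261] ⇒ [113, 118, 164, 174, 265]
  VbrV ACAGTCAA/7: at [93, 126, 210, 219] ⇒ [100, 133, 217, 226]
  WciIX ATGTGGG/5: at [0, 17, 26, 44, 101, 137, 199, 238, 249] ⇒ [5, 22, 31, 49, 106, 142, 204, 243, 254]
  NpsIII GGGTTT/4: at [4, 51, 60, 66, 74, 86, 227] ⇒ [8, 55, 64, 70, 78, 90, 231]
  ZebIII CTGACGT/2: at [175] ⇒ [177]

Pooled cuts: [5, 8, 22, 31, 49, 55, 64, 70, 78, 90, 100, 106, 113, 118, 133, 142, 164, 174, 177, 204, 217, 226, 231, 243, 254, 265]

Fragments:
  [0,5): 5 bp
  [5,8): 3 bp
  [8,22): 14 bp
  [22,31): 9 bp
  [31,49): 18 bp
  [49,55): 6 bp
  [55,64): 9 bp
  [64,70): 6 bp
  [70,78): 8 bp
  [78,90): 12 bp
  [90,100): 10 bp
  [100,106): 6 bp
  [106,113): 7 bp
  [113,118): 5 bp
  [118,133): 15 bp
  [133,142): 9 bp
  [142,164): 22 bp
  [164,174): 10 bp
  [174,177): 3 bp
  [177,204): 27 bp
  [204,217): 13 bp
  [217,226): 9 bp
  [226,231): 5 bp
  [231,243): 12 bp
  [243,254): 11 bp
  [254,265): 11 bp
  [265,275): 10 bp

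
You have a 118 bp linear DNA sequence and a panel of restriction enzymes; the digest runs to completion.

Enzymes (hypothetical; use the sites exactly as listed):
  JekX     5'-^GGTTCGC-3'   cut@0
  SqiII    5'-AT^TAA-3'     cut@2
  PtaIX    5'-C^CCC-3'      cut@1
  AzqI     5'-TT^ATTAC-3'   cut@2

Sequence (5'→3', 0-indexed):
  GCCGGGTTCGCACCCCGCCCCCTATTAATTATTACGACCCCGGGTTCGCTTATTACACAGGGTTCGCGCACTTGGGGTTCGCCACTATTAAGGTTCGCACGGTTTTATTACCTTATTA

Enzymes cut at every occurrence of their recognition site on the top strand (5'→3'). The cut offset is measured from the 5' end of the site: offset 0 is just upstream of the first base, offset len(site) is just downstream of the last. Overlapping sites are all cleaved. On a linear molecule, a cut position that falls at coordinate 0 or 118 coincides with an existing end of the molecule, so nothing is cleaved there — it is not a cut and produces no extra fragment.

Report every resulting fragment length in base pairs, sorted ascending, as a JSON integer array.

[1,3,4,4,5,5,6,8,9,9,9,12,13,15,15]

Site scan:
  JekX (GGTTCGC, off=0): starts [4, 42, 60, 75, 91] → cuts [4, 42, 60, 75, 91]
  SqiII (ATTAA, off=2): starts [23, 86] → cuts [25, 88]
  PtaIX (CCCC, off=1): starts [12, 17, 18, 37] → cuts [13, 18, 19, 38]
  AzqI (TTATTAC, off=2): starts [28, 49, 104] → cuts [30, 51, 106]

Pooled cuts: [4, 13, 18, 19, 25, 30, 38, 42, 51, 60, 75, 88, 91, 106]

Fragments:
  [0,4): 4 bp
  [4,13): 9 bp
  [13,18): 5 bp
  [18,19): 1 bp
  [19,25): 6 bp
  [25,30): 5 bp
  [30,38): 8 bp
  [38,42): 4 bp
  [42,51): 9 bp
  [51,60): 9 bp
  [60,75): 15 bp
  [75,88): 13 bp
  [88,91): 3 bp
  [91,106): 15 bp
  [106,118): 12 bp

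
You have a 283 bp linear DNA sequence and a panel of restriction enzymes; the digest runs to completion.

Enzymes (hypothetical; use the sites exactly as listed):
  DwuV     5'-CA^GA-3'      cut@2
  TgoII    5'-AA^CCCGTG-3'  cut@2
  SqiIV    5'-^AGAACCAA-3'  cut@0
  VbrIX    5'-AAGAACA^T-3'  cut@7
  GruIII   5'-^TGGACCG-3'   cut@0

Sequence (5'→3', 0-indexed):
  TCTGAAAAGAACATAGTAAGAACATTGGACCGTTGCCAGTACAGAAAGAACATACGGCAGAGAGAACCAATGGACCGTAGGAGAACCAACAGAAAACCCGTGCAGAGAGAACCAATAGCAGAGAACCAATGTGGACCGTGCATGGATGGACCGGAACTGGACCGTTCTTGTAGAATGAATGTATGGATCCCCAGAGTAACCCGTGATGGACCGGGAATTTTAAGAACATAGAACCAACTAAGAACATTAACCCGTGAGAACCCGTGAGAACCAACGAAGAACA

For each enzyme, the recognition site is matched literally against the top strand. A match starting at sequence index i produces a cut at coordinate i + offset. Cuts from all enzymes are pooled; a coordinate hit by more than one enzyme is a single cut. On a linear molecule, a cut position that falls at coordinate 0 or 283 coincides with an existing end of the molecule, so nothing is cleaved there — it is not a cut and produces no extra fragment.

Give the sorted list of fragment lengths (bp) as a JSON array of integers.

[1,1,1,3,3,4,5,6,6,7,7,8,8,9,10,10,10,11,11,11,13,13,15,17,17,18,22,36]

Site scan:
  DwuV CAGA/2: at [41, 57, 89, 102, 118, 191] ⇒ [43, 59, 91, 104, 120, 193]
  TgoII AACCCGTG/2: at [94, 197, 248, 258] ⇒ [96, 199, 250, 260]
  SqiIV AGAACCAA/0: at [62, 81, 107, 121, 229, 266] ⇒ [62, 81, 107, 121, 229, 266]
  VbrIX AAGAACAT/7: at [6, 17, 45, 221, 239] ⇒ [13, 24, 52, 228, 246]
  GruIII TGGACCG/0: at [25, 70, 131, 146, 157, 206] ⇒ [25, 70, 131, 146, 157, 206]

Pooled cuts: [13, 24, 25, 43, 52, 59, 62, 70, 81, 91, 96, 104, 107, 120, 121, 131, 146, 157, 193, 199, 206, 228, 229, 246, 250, 260, 266]

Fragment lengths:
  [0,13): 13 bp
  [13,24): 11 bp
  [24,25): 1 bp
  [25,43): 18 bp
  [43,52): 9 bp
  [52,59): 7 bp
  [59,62): 3 bp
  [62,70): 8 bp
  [70,81): 11 bp
  [81,91): 10 bp
  [91,96): 5 bp
  [96,104): 8 bp
  [104,107): 3 bp
  [107,120): 13 bp
  [120,121): 1 bp
  [121,131): 10 bp
  [131,146): 15 bp
  [146,157): 11 bp
  [157,193): 36 bp
  [193,199): 6 bp
  [199,206): 7 bp
  [206,228): 22 bp
  [228,229): 1 bp
  [229,246): 17 bp
  [246,250): 4 bp
  [250,260): 10 bp
  [260,266): 6 bp
  [266,283): 17 bp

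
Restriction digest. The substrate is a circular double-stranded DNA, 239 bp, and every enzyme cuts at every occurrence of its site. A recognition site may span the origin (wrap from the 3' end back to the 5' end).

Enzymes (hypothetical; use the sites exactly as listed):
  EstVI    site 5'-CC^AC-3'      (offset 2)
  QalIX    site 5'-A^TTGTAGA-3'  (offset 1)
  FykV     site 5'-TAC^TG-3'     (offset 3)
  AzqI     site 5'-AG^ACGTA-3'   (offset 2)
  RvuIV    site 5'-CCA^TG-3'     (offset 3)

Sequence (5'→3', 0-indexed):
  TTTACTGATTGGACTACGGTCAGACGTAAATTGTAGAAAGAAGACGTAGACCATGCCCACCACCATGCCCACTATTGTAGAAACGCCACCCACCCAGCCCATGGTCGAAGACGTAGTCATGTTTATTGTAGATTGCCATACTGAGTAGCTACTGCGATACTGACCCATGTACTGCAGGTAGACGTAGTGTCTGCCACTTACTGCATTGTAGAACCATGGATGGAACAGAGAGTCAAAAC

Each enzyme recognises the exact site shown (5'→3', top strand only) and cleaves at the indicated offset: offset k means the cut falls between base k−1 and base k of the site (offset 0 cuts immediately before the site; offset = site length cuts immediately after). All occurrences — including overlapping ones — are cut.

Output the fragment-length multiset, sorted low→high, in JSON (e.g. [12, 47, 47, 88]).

[3,4,4,4,4,5,5,5,6,7,7,8,9,9,10,10,11,11,13,13,14,15,16,18,28]

Scan for sites:
  EstVI (CCAC, off=2): starts [56, 59, 68, 85, 89, 193] → cuts [58, 61, 70, 87, 91, 195]
  QalIX (ATTGTAGA, off=1): starts [29, 73, 124, 204] → cuts [30, 74, 125, 205]
  FykV (TACTG, off=3): starts [2, 138, 149, 157, 169, 198] → cuts [5, 141, 152, 160, 172, 201]
  AzqI (AGACGTA, off=2): starts [21, 41, 108, 179] → cuts [23, 43, 110, 181]
  RvuIV (CCATG, off=3): starts [50, 62, 98, 164, 213] → cuts [53, 65, 101, 167, 216]

All cut coordinates (distinct, sorted): [5, 23, 30, 43, 53, 58, 61, 65, 70, 74, 87, 91, 101, 110, 125, 141, 152, 160, 167, 172, 181, 195, 201, 205, 216]

Fragments:
  5→23: 18 bp
  23→30: 7 bp
  30→43: 13 bp
  43→53: 10 bp
  53→58: 5 bp
  58→61: 3 bp
  61→65: 4 bp
  65→70: 5 bp
  70→74: 4 bp
  74→87: 13 bp
  87→91: 4 bp
  91→101: 10 bp
  101→110: 9 bp
  110→125: 15 bp
  125→141: 16 bp
  141→152: 11 bp
  152→160: 8 bp
  160→167: 7 bp
  167→172: 5 bp
  172→181: 9 bp
  181→195: 14 bp
  195→201: 6 bp
  201→205: 4 bp
  205→216: 11 bp
  216→5 (wrap): 239-216+5 = 28 bp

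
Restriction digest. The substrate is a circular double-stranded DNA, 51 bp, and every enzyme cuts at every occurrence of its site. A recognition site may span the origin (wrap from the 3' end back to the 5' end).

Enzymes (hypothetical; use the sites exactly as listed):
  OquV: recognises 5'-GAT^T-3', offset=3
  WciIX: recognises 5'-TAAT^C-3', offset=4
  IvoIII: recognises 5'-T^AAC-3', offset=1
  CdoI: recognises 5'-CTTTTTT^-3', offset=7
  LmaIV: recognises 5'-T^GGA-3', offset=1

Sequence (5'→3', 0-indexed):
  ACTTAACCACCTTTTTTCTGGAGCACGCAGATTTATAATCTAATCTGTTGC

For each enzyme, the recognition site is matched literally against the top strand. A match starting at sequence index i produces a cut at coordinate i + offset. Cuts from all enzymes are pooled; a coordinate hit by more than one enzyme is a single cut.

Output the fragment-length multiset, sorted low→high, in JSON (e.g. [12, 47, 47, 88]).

[2,5,7,11,13,13]

Per-enzyme occurrences:
  OquV (GATT, off=3): starts [29] → cuts [32]
  WciIX (TAATC, off=4): starts [35, 40] → cuts [39, 44]
  IvoIII (TAAC, off=1): starts [3] → cuts [4]
  CdoI (CTTTTTT, off=7): starts [10] → cuts [17]
  LmaIV (TGGA, off=1): starts [18] → cuts [19]

All cut coordinates (distinct, sorted): [4, 17, 19, 32, 39, 44]

Fragments:
  4→17: 13 bp
  17→19: 2 bp
  19→32: 13 bp
  32→39: 7 bp
  39→44: 5 bp
  44→4 (wrap): 51-44+4 = 11 bp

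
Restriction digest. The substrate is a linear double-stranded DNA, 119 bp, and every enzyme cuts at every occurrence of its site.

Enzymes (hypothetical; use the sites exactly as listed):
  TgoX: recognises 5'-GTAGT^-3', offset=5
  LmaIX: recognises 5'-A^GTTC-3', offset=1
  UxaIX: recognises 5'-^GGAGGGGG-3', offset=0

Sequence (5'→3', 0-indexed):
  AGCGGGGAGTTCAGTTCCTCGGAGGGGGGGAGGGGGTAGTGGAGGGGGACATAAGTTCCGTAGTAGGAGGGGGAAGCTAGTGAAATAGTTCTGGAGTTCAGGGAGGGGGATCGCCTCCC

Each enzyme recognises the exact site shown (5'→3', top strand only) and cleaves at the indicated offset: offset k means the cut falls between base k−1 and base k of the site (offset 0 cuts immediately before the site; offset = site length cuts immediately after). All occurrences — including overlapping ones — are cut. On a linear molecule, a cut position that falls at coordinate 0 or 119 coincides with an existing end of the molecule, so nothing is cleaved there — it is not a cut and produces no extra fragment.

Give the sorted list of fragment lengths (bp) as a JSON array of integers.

[1,5,6,7,8,8,8,10,12,14,18,22]

Scan for sites:
  TgoX GTAGT/5: at [35, 59] ⇒ [40, 64]
  LmaIX AGTTC/1: at [7, 12, 53, 86, 94] ⇒ [8, 13, 54, 87, 95]
  UxaIX GGAGGGGG/0: at [20, 28, 40, 65, 101] ⇒ [20, 28, 40, 65, 101]

All cut coordinates (distinct, sorted): [8, 13, 20, 28, 40, 54, 64, 65, 87, 95, 101]

Fragment lengths:
  [0,8): 8 bp
  [8,13): 5 bp
  [13,20): 7 bp
  [20,28): 8 bp
  [28,40): 12 bp
  [40,54): 14 bp
  [54,64): 10 bp
  [64,65): 1 bp
  [65,87): 22 bp
  [87,95): 8 bp
  [95,101): 6 bp
  [101,119): 18 bp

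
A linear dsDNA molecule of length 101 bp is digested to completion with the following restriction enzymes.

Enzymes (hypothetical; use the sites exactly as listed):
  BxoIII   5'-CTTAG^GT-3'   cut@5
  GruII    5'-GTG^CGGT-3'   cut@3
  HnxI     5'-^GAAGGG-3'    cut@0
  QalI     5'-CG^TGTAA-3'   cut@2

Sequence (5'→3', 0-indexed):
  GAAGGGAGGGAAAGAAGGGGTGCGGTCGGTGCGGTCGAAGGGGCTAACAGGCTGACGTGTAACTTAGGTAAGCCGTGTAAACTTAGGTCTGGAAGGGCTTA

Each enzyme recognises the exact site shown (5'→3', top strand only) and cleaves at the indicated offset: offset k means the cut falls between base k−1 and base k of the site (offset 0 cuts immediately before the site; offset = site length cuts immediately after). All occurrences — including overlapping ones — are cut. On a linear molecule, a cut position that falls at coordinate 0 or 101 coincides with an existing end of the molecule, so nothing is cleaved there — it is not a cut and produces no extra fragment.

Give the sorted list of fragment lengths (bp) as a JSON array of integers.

[5,5,8,9,9,10,10,11,13,21]

Site scan:
  BxoIII CTTAGGT/5: at [62, 81] ⇒ [67, 86]
  GruII GTGCGGT/3: at [19, 28] ⇒ [22, 31]
  HnxI GAAGGG/0: at [0, 13, 36, 91] ⇒ [13, 36, 91] (position 0 is a terminus of the linear molecule — no cut)
  QalI CGTGTAA/2: at [55, 73] ⇒ [57, 75]

Pooled cuts: [13, 22, 31, 36, 57, 67, 75, 86, 91]

Fragment lengths:
  [0,13): 13 bp
  [13,22): 9 bp
  [22,31): 9 bp
  [31,36): 5 bp
  [36,57): 21 bp
  [57,67): 10 bp
  [67,75): 8 bp
  [75,86): 11 bp
  [86,91): 5 bp
  [91,101): 10 bp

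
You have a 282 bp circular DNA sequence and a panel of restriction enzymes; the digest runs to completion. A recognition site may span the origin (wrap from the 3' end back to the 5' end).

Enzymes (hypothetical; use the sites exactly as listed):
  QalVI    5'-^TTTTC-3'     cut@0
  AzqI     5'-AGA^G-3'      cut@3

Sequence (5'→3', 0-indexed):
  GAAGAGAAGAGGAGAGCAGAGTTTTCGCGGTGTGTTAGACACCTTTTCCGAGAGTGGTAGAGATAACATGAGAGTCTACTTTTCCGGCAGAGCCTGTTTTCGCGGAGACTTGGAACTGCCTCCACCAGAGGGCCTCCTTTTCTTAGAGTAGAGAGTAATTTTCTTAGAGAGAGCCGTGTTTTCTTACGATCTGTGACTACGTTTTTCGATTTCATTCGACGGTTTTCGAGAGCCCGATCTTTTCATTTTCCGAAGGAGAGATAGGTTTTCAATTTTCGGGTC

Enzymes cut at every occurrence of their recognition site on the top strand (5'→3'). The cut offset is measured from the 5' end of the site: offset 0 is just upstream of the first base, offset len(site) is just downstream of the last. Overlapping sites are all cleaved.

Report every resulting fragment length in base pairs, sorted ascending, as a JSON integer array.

Site scan:
  QalVI (TTTTC, off=0): starts [21, 43, 79, 96, 137, 158, 178, 202, 222, 239, 245, 265, 272] → cuts [21, 43, 79, 96, 137, 158, 178, 202, 222, 239, 245, 265, 272]
  AzqI (AGAG, off=3): starts [2, 7, 12, 17, 50, 58, 70, 88, 126, 144, 149, 151, 165, 167, 169, 228, 256] → cuts [5, 10, 15, 20, 53, 61, 73, 91, 129, 147, 152, 154, 168, 170, 172, 231, 259]

Pooled cuts: [5, 10, 15, 20, 21, 43, 53, 61, 73, 79, 91, 96, 129, 137, 147, 152, 154, 158, 168, 170, 172, 178, 202, 222, 231, 239, 245, 259, 265, 272]

Fragments:
  5→10: 5 bp
  10→15: 5 bp
  15→20: 5 bp
  20→21: 1 bp
  21→43: 22 bp
  43→53: 10 bp
  53→61: 8 bp
  61→73: 12 bp
  73→79: 6 bp
  79→91: 12 bp
  91→96: 5 bp
  96→129: 33 bp
  129→137: 8 bp
  137→147: 10 bp
  147→152: 5 bp
  152→154: 2 bp
  154→158: 4 bp
  158→168: 10 bp
  168→170: 2 bp
  170→172: 2 bp
  172→178: 6 bp
  178→202: 24 bp
  202→222: 20 bp
  222→231: 9 bp
  231→239: 8 bp
  239→245: 6 bp
  245→259: 14 bp
  259→265: 6 bp
  265→272: 7 bp
  272→5 (wrap): 282-272+5 = 15 bp

[1,2,2,2,4,5,5,5,5,5,6,6,6,6,7,8,8,8,9,10,10,10,12,12,14,15,20,22,24,33]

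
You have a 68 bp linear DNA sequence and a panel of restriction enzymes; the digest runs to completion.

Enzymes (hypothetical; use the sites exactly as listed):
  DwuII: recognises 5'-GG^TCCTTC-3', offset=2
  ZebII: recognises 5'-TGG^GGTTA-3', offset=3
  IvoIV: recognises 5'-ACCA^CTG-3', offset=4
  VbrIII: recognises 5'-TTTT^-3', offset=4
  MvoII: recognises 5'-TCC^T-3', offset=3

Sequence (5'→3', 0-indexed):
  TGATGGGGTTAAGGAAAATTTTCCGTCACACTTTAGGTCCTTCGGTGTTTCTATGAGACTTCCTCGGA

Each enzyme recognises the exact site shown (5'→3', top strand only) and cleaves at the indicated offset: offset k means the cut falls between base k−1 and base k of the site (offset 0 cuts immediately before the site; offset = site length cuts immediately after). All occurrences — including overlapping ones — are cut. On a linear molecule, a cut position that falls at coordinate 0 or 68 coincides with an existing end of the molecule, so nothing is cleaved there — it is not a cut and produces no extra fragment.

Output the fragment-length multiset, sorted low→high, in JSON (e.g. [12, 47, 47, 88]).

Scan for sites:
  DwuII GGTCCTTC/2: at [35] ⇒ [37]
  ZebII TGGGGTTA/3: at [3] ⇒ [6]
  IvoIV (ACCACTG, off=4): no sites
  VbrIII TTTT/4: at [18] ⇒ [22]
  MvoII TCCT/3: at [37, 60] ⇒ [40, 63]

All cut coordinates (distinct, sorted): [6, 22, 37, 40, 63]

Fragment lengths:
  [0,6): 6 bp
  [6,22): 16 bp
  [22,37): 15 bp
  [37,40): 3 bp
  [40,63): 23 bp
  [63,68): 5 bp

[3,5,6,15,16,23]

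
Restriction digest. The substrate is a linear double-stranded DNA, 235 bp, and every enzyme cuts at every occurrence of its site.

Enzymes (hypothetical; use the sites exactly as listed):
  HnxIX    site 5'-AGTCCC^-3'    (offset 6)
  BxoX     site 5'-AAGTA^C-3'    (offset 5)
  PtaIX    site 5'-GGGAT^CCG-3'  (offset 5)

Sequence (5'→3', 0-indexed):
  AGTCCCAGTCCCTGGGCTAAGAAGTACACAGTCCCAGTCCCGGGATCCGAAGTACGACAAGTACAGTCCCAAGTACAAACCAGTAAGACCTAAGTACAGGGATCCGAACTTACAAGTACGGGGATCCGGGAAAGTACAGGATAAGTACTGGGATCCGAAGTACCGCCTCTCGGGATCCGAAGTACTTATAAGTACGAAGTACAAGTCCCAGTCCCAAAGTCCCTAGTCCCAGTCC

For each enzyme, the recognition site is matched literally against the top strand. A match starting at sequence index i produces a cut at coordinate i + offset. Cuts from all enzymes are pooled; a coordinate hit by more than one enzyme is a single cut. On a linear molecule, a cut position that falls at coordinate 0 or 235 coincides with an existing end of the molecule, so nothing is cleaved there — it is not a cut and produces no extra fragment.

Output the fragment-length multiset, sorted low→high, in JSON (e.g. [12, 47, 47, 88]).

[5,5,5,6,6,6,6,7,7,7,7,7,7,8,8,8,8,8,9,9,10,11,11,14,14,15,21]

Scan for sites:
  HnxIX AGTCCC/6: at [0, 6, 29, 35, 64, 203, 209, 217, 224] ⇒ [6, 12, 35, 41, 70, 209, 215, 223, 230]
  BxoX AAGTAC/5: at [21, 49, 58, 70, 91, 113, 131, 142, 157, 179, 189, 196] ⇒ [26, 54, 63, 75, 96, 118, 136, 147, 162, 184, 194, 201]
  PtaIX GGGATCCG/5: at [41, 98, 120, 149, 171] ⇒ [46, 103, 125, 154, 176]

Pooled cuts: [6, 12, 26, 35, 41, 46, 54, 63, 70, 75, 96, 103, 118, 125, 136, 147, 154, 162, 176, 184, 194, 201, 209, 215, 223, 230]

Fragments:
  [0,6): 6 bp
  [6,12): 6 bp
  [12,26): 14 bp
  [26,35): 9 bp
  [35,41): 6 bp
  [41,46): 5 bp
  [46,54): 8 bp
  [54,63): 9 bp
  [63,70): 7 bp
  [70,75): 5 bp
  [75,96): 21 bp
  [96,103): 7 bp
  [103,118): 15 bp
  [118,125): 7 bp
  [125,136): 11 bp
  [136,147): 11 bp
  [147,154): 7 bp
  [154,162): 8 bp
  [162,176): 14 bp
  [176,184): 8 bp
  [184,194): 10 bp
  [194,201): 7 bp
  [201,209): 8 bp
  [209,215): 6 bp
  [215,223): 8 bp
  [223,230): 7 bp
  [230,235): 5 bp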